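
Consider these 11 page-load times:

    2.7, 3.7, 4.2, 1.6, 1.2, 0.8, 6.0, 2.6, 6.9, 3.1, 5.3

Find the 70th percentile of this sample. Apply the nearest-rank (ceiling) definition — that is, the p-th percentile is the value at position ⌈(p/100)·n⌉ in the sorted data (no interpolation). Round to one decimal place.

4.2

Sorted: 0.8, 1.2, 1.6, 2.6, 2.7, 3.1, 3.7, 4.2, 5.3, 6.0, 6.9.
n = 11.
Position = ⌈70/100 · 11⌉ = ⌈7.7⌉ = 8.
The value at rank 8 is 4.2.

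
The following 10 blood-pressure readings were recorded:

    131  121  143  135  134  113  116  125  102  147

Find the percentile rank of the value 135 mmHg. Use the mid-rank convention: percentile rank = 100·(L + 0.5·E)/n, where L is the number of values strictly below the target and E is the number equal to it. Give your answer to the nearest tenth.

Sorted: 102, 113, 116, 121, 125, 131, 134, 135, 143, 147.
Count below 135: L = 7; count equal: E = 1; n = 10.
Percentile rank = 100·(7 + 0.5·1)/10 = 100·7.5/10 = 75.

75.0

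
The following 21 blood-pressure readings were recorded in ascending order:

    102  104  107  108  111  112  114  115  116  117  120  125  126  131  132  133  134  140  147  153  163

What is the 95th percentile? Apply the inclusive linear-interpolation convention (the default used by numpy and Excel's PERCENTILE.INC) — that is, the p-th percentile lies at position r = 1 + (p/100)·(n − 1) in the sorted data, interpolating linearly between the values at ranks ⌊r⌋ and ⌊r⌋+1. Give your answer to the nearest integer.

n = 21.
r = 1 + (95/100)·(21 − 1) = 1 + 19 = 20.
r is an integer, so P95 is the value at rank 20: 153.

153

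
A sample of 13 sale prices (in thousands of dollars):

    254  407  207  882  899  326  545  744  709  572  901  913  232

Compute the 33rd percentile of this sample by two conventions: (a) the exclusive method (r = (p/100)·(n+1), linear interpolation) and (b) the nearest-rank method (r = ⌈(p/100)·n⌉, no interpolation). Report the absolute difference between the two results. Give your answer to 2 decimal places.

Sorted: 207, 232, 254, 326, 407, 545, 572, 709, 744, 882, 899, 901, 913.
n = 13.
(a) r = 4.62; between ranks 4 (326) and 5 (407): 376.22.
(b) the nearest-rank method: rank 5 → 407.
|376.22 − 407| = 30.78.

30.78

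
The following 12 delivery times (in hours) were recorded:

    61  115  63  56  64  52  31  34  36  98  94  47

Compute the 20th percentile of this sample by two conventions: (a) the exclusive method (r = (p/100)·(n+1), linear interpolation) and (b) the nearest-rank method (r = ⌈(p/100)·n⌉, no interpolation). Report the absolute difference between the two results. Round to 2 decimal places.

Sorted: 31, 34, 36, 47, 52, 56, 61, 63, 64, 94, 98, 115.
n = 12.
(a) r = 2.6; between ranks 2 (34) and 3 (36): 35.2.
(b) the nearest-rank method: rank 3 → 36.
|35.2 − 36| = 0.8.

0.80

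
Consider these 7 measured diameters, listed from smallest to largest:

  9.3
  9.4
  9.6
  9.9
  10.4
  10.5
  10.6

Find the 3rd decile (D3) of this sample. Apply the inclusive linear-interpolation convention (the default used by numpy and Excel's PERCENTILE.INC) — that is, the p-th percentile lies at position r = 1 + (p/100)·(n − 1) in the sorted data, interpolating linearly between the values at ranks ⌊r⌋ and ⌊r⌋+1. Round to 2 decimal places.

n = 7.
r = 1 + (30/100)·(7 − 1) = 1 + 1.8 = 2.8.
Rank 2 is 9.4 and rank 3 is 9.6.
Interpolate: 9.4 + 0.8·(9.6 − 9.4) = 9.4 + 0.8·0.2 = 9.56.

9.56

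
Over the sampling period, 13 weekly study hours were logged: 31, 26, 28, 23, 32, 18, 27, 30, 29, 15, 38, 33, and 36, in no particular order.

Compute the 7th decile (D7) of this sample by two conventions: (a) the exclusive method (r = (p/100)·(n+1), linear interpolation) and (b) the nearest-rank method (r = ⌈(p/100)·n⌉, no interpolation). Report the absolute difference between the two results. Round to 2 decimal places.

0.20

Sorted: 15, 18, 23, 26, 27, 28, 29, 30, 31, 32, 33, 36, 38.
n = 13.
(a) r = 9.8; between ranks 9 (31) and 10 (32): 31.8.
(b) the nearest-rank method: rank 10 → 32.
|31.8 − 32| = 0.2.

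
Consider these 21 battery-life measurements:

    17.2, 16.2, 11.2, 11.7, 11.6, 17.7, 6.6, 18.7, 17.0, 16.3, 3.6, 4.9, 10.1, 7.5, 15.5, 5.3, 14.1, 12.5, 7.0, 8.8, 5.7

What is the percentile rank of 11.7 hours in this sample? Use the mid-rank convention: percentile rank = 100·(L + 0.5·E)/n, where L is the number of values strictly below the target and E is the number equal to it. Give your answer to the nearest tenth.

54.8

Sorted: 3.6, 4.9, 5.3, 5.7, 6.6, 7.0, 7.5, 8.8, 10.1, 11.2, 11.6, 11.7, 12.5, 14.1, 15.5, 16.2, 16.3, 17.0, 17.2, 17.7, 18.7.
Count below 11.7: L = 11; count equal: E = 1; n = 21.
Percentile rank = 100·(11 + 0.5·1)/21 = 100·11.5/21 = 54.76.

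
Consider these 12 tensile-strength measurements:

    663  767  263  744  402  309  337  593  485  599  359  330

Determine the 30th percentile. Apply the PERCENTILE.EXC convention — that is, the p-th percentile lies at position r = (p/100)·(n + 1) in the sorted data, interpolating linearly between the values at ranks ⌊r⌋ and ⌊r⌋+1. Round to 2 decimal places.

336.30

Sorted: 263, 309, 330, 337, 359, 402, 485, 593, 599, 663, 744, 767.
n = 12.
r = (30/100)·(12 + 1) = 3.9.
Rank 3 is 330 and rank 4 is 337.
Interpolate: 330 + 0.9·(337 − 330) = 330 + 0.9·7 = 336.3.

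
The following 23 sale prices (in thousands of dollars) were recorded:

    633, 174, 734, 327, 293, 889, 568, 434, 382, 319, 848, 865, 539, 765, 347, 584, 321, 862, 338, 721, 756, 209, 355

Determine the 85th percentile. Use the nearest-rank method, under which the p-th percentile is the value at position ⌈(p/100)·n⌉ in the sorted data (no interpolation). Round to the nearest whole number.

Sorted: 174, 209, 293, 319, 321, 327, 338, 347, 355, 382, 434, 539, 568, 584, 633, 721, 734, 756, 765, 848, 862, 865, 889.
n = 23.
Position = ⌈85/100 · 23⌉ = ⌈19.55⌉ = 20.
The value at rank 20 is 848.

848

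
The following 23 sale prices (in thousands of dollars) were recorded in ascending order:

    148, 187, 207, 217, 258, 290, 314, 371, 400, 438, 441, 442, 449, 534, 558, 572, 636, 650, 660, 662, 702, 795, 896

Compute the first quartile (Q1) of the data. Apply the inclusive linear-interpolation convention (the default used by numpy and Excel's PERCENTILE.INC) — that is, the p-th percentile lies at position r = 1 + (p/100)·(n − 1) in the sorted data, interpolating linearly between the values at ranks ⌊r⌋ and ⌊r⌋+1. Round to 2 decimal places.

302.00

n = 23.
r = 1 + (25/100)·(23 − 1) = 1 + 5.5 = 6.5.
Rank 6 is 290 and rank 7 is 314.
Interpolate: 290 + 0.5·(314 − 290) = 290 + 0.5·24 = 302.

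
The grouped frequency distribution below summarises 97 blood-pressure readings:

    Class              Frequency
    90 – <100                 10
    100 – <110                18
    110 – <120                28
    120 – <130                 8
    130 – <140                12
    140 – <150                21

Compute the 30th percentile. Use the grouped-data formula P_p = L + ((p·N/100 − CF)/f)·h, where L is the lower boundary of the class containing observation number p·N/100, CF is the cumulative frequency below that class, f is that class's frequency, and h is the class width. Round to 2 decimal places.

N = 97; target position k = 30/100 · 97 = 29.1.
Cumulative frequencies: 10, 28, 56, 64, 76, 97.
Observation 29.1 falls in the class 110 – <120.
L = 110, CF = 28, f = 28, h = 10.
P30 = 110 + ((29.1 − 28)/28)·10 = 110 + 0.392857 = 110.393.

110.39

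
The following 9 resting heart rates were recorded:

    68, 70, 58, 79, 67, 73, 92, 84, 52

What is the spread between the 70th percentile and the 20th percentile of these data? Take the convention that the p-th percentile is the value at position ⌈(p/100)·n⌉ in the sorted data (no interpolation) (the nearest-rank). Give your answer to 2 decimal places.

Sorted: 52, 58, 67, 68, 70, 73, 79, 84, 92.
n = 9.
P20: rank ⌈20/100·9⌉ = 2 → 58.
P70: rank ⌈70/100·9⌉ = 7 → 79.
Difference: 79 − 58 = 21.

21.00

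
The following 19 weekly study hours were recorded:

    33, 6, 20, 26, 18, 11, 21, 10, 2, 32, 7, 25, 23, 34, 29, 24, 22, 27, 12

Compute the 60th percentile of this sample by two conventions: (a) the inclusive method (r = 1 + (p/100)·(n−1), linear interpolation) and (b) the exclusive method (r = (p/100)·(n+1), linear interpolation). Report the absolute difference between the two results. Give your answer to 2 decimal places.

Sorted: 2, 6, 7, 10, 11, 12, 18, 20, 21, 22, 23, 24, 25, 26, 27, 29, 32, 33, 34.
n = 19.
(a) r = 11.8; between ranks 11 (23) and 12 (24): 23.8.
(b) r = 12 → value at rank 12 = 24.
|23.8 − 24| = 0.2.

0.20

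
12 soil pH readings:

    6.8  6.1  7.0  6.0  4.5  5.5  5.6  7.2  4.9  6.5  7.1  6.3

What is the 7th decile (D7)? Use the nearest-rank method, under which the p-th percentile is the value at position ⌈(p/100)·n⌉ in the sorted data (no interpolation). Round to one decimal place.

6.8

Sorted: 4.5, 4.9, 5.5, 5.6, 6.0, 6.1, 6.3, 6.5, 6.8, 7.0, 7.1, 7.2.
n = 12.
Position = ⌈70/100 · 12⌉ = ⌈8.4⌉ = 9.
The value at rank 9 is 6.8.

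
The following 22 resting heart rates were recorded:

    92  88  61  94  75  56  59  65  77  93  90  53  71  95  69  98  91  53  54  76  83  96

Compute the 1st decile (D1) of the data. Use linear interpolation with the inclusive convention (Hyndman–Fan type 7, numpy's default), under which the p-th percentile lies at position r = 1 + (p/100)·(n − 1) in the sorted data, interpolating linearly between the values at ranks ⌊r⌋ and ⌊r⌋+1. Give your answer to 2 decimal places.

Sorted: 53, 53, 54, 56, 59, 61, 65, 69, 71, 75, 76, 77, 83, 88, 90, 91, 92, 93, 94, 95, 96, 98.
n = 22.
r = 1 + (10/100)·(22 − 1) = 1 + 2.1 = 3.1.
Rank 3 is 54 and rank 4 is 56.
Interpolate: 54 + 0.1·(56 − 54) = 54 + 0.1·2 = 54.2.

54.20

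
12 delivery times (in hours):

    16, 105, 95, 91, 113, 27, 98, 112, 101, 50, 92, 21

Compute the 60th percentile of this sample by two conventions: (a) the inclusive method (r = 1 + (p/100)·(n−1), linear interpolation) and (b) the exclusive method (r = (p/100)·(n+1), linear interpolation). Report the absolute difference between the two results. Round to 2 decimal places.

0.60

Sorted: 16, 21, 27, 50, 91, 92, 95, 98, 101, 105, 112, 113.
n = 12.
(a) r = 7.6; between ranks 7 (95) and 8 (98): 96.8.
(b) r = 7.8; between ranks 7 (95) and 8 (98): 97.4.
|96.8 − 97.4| = 0.6.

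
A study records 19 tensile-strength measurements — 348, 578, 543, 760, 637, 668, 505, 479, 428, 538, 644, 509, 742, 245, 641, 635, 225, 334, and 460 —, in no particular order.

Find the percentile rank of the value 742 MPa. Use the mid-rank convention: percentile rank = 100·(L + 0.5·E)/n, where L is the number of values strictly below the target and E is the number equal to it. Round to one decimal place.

92.1

Sorted: 225, 245, 334, 348, 428, 460, 479, 505, 509, 538, 543, 578, 635, 637, 641, 644, 668, 742, 760.
Count below 742: L = 17; count equal: E = 1; n = 19.
Percentile rank = 100·(17 + 0.5·1)/19 = 100·17.5/19 = 92.11.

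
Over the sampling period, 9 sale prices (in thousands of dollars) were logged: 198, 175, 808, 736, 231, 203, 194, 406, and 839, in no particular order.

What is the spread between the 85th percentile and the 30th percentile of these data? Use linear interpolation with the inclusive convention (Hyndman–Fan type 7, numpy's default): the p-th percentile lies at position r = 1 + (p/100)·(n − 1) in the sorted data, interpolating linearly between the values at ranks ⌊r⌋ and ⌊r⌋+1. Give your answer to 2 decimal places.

593.60

Sorted: 175, 194, 198, 203, 231, 406, 736, 808, 839.
n = 9.
P30: r = 3.4; ranks 3–4 are 198, 203; interpolating gives 200.
P85: r = 7.8; ranks 7–8 are 736, 808; interpolating gives 793.6.
Difference: 793.6 − 200 = 593.6.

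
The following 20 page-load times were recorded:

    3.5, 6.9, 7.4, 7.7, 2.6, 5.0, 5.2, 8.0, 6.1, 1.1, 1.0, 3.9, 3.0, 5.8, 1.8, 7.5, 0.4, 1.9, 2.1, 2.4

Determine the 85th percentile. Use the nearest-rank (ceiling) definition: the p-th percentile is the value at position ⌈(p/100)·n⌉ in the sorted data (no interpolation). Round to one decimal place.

Sorted: 0.4, 1.0, 1.1, 1.8, 1.9, 2.1, 2.4, 2.6, 3.0, 3.5, 3.9, 5.0, 5.2, 5.8, 6.1, 6.9, 7.4, 7.5, 7.7, 8.0.
n = 20.
Position = ⌈85/100 · 20⌉ = ⌈17⌉ = 17.
The value at rank 17 is 7.4.

7.4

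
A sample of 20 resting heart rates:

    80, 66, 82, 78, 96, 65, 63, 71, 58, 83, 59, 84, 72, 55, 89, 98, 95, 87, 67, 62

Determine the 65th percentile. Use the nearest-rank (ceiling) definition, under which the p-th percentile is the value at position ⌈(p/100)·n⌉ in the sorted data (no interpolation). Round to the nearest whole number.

Sorted: 55, 58, 59, 62, 63, 65, 66, 67, 71, 72, 78, 80, 82, 83, 84, 87, 89, 95, 96, 98.
n = 20.
Position = ⌈65/100 · 20⌉ = ⌈13⌉ = 13.
The value at rank 13 is 82.

82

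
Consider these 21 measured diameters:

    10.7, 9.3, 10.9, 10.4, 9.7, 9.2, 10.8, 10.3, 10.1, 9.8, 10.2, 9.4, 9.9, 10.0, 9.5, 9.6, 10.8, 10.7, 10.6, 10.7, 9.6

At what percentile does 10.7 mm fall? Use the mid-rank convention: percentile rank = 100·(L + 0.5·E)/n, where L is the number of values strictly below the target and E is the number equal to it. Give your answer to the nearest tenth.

Sorted: 9.2, 9.3, 9.4, 9.5, 9.6, 9.6, 9.7, 9.8, 9.9, 10.0, 10.1, 10.2, 10.3, 10.4, 10.6, 10.7, 10.7, 10.7, 10.8, 10.8, 10.9.
Count below 10.7: L = 15; count equal: E = 3; n = 21.
Percentile rank = 100·(15 + 0.5·3)/21 = 100·16.5/21 = 78.57.

78.6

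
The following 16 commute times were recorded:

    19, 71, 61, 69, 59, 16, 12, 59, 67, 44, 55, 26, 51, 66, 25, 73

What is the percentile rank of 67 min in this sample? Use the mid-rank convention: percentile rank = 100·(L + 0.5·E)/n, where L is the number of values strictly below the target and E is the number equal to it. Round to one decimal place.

Sorted: 12, 16, 19, 25, 26, 44, 51, 55, 59, 59, 61, 66, 67, 69, 71, 73.
Count below 67: L = 12; count equal: E = 1; n = 16.
Percentile rank = 100·(12 + 0.5·1)/16 = 100·12.5/16 = 78.12.

78.1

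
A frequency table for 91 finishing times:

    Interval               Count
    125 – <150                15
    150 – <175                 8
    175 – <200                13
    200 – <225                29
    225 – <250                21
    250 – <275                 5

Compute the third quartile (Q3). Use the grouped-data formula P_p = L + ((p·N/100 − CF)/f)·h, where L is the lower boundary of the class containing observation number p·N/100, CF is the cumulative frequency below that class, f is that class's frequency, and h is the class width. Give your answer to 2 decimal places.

N = 91; target position k = 75/100 · 91 = 68.25.
Cumulative frequencies: 15, 23, 36, 65, 86, 91.
Observation 68.25 falls in the class 225 – <250.
L = 225, CF = 65, f = 21, h = 25.
P75 = 225 + ((68.25 − 65)/21)·25 = 225 + 3.86905 = 228.869.

228.87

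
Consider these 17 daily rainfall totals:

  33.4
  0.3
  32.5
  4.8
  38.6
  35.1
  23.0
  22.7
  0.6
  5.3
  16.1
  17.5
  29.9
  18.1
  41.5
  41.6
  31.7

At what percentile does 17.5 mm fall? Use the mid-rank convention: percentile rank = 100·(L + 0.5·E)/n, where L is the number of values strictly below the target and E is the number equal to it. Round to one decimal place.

Sorted: 0.3, 0.6, 4.8, 5.3, 16.1, 17.5, 18.1, 22.7, 23.0, 29.9, 31.7, 32.5, 33.4, 35.1, 38.6, 41.5, 41.6.
Count below 17.5: L = 5; count equal: E = 1; n = 17.
Percentile rank = 100·(5 + 0.5·1)/17 = 100·5.5/17 = 32.35.

32.4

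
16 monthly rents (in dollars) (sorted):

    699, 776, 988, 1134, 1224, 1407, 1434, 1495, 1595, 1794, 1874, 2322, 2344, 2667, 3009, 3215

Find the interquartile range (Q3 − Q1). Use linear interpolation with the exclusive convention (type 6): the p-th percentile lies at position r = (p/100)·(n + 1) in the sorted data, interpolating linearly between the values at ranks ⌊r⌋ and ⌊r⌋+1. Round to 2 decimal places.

1182.00

n = 16.
P25: r = 4.25; ranks 4–5 are 1134, 1224; interpolating gives 1156.5.
P75: r = 12.75; ranks 12–13 are 2322, 2344; interpolating gives 2338.5.
Difference: 2338.5 − 1156.5 = 1182.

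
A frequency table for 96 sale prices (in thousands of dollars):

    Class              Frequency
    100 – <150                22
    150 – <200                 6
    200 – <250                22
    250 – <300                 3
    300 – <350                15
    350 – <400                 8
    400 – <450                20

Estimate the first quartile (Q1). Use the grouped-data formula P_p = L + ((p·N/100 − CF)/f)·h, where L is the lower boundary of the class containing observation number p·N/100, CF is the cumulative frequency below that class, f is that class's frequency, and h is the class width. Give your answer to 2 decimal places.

N = 96; target position k = 25/100 · 96 = 24.
Cumulative frequencies: 22, 28, 50, 53, 68, 76, 96.
Observation 24 falls in the class 150 – <200.
L = 150, CF = 22, f = 6, h = 50.
P25 = 150 + ((24 − 22)/6)·50 = 150 + 16.6667 = 166.667.

166.67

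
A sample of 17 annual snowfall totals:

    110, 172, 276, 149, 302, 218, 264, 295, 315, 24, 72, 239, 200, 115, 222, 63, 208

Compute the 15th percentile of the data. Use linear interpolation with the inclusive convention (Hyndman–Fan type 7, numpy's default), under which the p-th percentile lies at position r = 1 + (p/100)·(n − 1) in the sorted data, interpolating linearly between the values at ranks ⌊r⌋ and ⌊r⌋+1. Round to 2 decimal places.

87.20

Sorted: 24, 63, 72, 110, 115, 149, 172, 200, 208, 218, 222, 239, 264, 276, 295, 302, 315.
n = 17.
r = 1 + (15/100)·(17 − 1) = 1 + 2.4 = 3.4.
Rank 3 is 72 and rank 4 is 110.
Interpolate: 72 + 0.4·(110 − 72) = 72 + 0.4·38 = 87.2.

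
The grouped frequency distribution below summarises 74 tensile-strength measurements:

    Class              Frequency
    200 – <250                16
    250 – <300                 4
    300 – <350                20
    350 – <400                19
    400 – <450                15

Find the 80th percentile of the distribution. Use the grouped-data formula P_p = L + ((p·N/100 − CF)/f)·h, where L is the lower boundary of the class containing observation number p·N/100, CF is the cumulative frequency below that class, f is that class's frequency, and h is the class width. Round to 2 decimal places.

400.67

N = 74; target position k = 80/100 · 74 = 59.2.
Cumulative frequencies: 16, 20, 40, 59, 74.
Observation 59.2 falls in the class 400 – <450.
L = 400, CF = 59, f = 15, h = 50.
P80 = 400 + ((59.2 − 59)/15)·50 = 400 + 0.666667 = 400.667.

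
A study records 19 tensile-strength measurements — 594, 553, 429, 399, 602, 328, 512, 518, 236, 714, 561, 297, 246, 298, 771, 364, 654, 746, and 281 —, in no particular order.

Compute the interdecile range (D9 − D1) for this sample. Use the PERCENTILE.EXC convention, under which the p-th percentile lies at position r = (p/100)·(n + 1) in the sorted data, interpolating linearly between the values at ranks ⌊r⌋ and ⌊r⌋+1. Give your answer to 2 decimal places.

Sorted: 236, 246, 281, 297, 298, 328, 364, 399, 429, 512, 518, 553, 561, 594, 602, 654, 714, 746, 771.
n = 19.
P10: r = 2 (integer) → 246.
P90: r = 18 (integer) → 746.
Difference: 746 − 246 = 500.

500.00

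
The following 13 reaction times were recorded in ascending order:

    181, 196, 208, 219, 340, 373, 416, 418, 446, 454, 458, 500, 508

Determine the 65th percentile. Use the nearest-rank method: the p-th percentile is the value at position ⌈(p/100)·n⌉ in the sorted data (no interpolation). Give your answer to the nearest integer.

446

n = 13.
Position = ⌈65/100 · 13⌉ = ⌈8.45⌉ = 9.
The value at rank 9 is 446.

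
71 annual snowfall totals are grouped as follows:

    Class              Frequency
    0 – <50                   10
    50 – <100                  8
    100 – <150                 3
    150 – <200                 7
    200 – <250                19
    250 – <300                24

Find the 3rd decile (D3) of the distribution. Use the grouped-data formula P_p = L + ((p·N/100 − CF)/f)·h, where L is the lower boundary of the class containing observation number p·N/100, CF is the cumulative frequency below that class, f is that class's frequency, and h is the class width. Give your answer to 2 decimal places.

152.14

N = 71; target position k = 30/100 · 71 = 21.3.
Cumulative frequencies: 10, 18, 21, 28, 47, 71.
Observation 21.3 falls in the class 150 – <200.
L = 150, CF = 21, f = 7, h = 50.
P30 = 150 + ((21.3 − 21)/7)·50 = 150 + 2.14286 = 152.143.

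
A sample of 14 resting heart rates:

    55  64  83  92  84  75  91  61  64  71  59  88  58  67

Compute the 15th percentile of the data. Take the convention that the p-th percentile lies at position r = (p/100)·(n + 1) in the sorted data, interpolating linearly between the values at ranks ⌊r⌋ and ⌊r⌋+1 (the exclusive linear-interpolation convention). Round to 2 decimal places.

58.25

Sorted: 55, 58, 59, 61, 64, 64, 67, 71, 75, 83, 84, 88, 91, 92.
n = 14.
r = (15/100)·(14 + 1) = 2.25.
Rank 2 is 58 and rank 3 is 59.
Interpolate: 58 + 0.25·(59 − 58) = 58 + 0.25·1 = 58.25.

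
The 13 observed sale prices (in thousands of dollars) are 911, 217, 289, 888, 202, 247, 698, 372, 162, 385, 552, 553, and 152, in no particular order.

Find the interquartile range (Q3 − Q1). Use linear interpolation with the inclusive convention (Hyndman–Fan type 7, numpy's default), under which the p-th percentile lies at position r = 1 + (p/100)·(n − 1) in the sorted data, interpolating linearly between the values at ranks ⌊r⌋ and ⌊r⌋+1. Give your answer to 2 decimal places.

Sorted: 152, 162, 202, 217, 247, 289, 372, 385, 552, 553, 698, 888, 911.
n = 13.
P25: r = 4 (integer) → 217.
P75: r = 10 (integer) → 553.
Difference: 553 − 217 = 336.

336.00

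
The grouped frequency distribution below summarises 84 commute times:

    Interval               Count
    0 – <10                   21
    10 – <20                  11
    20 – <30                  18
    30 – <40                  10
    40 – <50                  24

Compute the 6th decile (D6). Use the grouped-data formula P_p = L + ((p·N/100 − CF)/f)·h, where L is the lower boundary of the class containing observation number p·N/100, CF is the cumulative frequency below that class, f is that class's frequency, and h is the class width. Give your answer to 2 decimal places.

30.40

N = 84; target position k = 60/100 · 84 = 50.4.
Cumulative frequencies: 21, 32, 50, 60, 84.
Observation 50.4 falls in the class 30 – <40.
L = 30, CF = 50, f = 10, h = 10.
P60 = 30 + ((50.4 − 50)/10)·10 = 30 + 0.4 = 30.4.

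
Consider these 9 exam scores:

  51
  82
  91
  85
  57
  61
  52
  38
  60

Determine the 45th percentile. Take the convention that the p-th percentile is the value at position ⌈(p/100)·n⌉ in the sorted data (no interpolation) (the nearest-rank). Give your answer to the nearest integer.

Sorted: 38, 51, 52, 57, 60, 61, 82, 85, 91.
n = 9.
Position = ⌈45/100 · 9⌉ = ⌈4.05⌉ = 5.
The value at rank 5 is 60.

60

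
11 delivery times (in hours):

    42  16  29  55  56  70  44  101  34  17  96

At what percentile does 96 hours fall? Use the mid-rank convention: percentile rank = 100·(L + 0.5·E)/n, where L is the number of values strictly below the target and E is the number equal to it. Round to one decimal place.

86.4

Sorted: 16, 17, 29, 34, 42, 44, 55, 56, 70, 96, 101.
Count below 96: L = 9; count equal: E = 1; n = 11.
Percentile rank = 100·(9 + 0.5·1)/11 = 100·9.5/11 = 86.36.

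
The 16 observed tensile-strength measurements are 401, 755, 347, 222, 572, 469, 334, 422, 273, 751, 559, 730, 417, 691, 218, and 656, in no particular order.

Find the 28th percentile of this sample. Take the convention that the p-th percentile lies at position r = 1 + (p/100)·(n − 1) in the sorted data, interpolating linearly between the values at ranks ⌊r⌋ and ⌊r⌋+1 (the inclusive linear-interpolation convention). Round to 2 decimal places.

357.80

Sorted: 218, 222, 273, 334, 347, 401, 417, 422, 469, 559, 572, 656, 691, 730, 751, 755.
n = 16.
r = 1 + (28/100)·(16 − 1) = 1 + 4.2 = 5.2.
Rank 5 is 347 and rank 6 is 401.
Interpolate: 347 + 0.2·(401 − 347) = 347 + 0.2·54 = 357.8.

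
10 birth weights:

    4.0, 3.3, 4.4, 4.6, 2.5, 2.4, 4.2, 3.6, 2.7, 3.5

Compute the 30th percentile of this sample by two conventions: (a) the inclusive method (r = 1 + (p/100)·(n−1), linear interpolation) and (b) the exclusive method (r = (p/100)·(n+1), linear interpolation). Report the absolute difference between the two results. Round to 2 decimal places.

Sorted: 2.4, 2.5, 2.7, 3.3, 3.5, 3.6, 4.0, 4.2, 4.4, 4.6.
n = 10.
(a) r = 3.7; between ranks 3 (2.7) and 4 (3.3): 3.12.
(b) r = 3.3; between ranks 3 (2.7) and 4 (3.3): 2.88.
|3.12 − 2.88| = 0.24.

0.24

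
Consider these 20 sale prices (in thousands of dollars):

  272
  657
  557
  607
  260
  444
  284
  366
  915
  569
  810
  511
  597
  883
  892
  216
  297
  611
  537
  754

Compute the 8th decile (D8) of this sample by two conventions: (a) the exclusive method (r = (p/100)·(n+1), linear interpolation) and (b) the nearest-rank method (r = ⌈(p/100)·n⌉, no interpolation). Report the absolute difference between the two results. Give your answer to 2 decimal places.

44.80

Sorted: 216, 260, 272, 284, 297, 366, 444, 511, 537, 557, 569, 597, 607, 611, 657, 754, 810, 883, 892, 915.
n = 20.
(a) r = 16.8; between ranks 16 (754) and 17 (810): 798.8.
(b) the nearest-rank method: rank 16 → 754.
|798.8 − 754| = 44.8.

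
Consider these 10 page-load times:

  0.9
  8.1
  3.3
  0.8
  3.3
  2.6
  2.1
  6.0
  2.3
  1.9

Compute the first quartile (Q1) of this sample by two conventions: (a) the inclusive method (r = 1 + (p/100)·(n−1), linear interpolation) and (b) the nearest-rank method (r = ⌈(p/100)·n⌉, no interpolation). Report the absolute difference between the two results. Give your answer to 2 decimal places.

0.05

Sorted: 0.8, 0.9, 1.9, 2.1, 2.3, 2.6, 3.3, 3.3, 6.0, 8.1.
n = 10.
(a) r = 3.25; between ranks 3 (1.9) and 4 (2.1): 1.95.
(b) the nearest-rank method: rank 3 → 1.9.
|1.95 − 1.9| = 0.05.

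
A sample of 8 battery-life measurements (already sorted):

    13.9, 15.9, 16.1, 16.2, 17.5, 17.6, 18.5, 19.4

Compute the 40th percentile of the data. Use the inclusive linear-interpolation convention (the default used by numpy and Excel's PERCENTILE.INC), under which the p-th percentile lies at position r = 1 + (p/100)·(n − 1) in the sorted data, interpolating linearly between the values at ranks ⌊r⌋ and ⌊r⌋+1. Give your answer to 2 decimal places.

16.18

n = 8.
r = 1 + (40/100)·(8 − 1) = 1 + 2.8 = 3.8.
Rank 3 is 16.1 and rank 4 is 16.2.
Interpolate: 16.1 + 0.8·(16.2 − 16.1) = 16.1 + 0.8·0.1 = 16.18.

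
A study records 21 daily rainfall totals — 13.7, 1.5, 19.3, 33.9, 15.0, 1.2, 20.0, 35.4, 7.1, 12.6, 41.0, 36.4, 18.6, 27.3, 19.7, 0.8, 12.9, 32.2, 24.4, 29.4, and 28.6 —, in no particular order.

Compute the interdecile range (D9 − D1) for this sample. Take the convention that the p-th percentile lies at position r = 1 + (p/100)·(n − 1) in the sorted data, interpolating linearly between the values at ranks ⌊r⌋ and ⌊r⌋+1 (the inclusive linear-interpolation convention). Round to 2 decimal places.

33.90

Sorted: 0.8, 1.2, 1.5, 7.1, 12.6, 12.9, 13.7, 15.0, 18.6, 19.3, 19.7, 20.0, 24.4, 27.3, 28.6, 29.4, 32.2, 33.9, 35.4, 36.4, 41.0.
n = 21.
P10: r = 3 (integer) → 1.5.
P90: r = 19 (integer) → 35.4.
Difference: 35.4 − 1.5 = 33.9.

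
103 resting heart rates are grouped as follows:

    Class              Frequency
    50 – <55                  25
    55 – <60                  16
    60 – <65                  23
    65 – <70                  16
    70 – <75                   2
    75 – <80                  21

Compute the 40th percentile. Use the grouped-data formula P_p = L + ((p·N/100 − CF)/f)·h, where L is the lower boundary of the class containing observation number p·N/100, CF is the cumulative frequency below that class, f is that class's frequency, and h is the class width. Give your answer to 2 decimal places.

60.04

N = 103; target position k = 40/100 · 103 = 41.2.
Cumulative frequencies: 25, 41, 64, 80, 82, 103.
Observation 41.2 falls in the class 60 – <65.
L = 60, CF = 41, f = 23, h = 5.
P40 = 60 + ((41.2 − 41)/23)·5 = 60 + 0.0434783 = 60.0435.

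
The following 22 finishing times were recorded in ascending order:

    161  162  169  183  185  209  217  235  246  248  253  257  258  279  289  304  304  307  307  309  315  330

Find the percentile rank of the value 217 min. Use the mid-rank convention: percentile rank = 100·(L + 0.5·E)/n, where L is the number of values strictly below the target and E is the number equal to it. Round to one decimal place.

Count below 217: L = 6; count equal: E = 1; n = 22.
Percentile rank = 100·(6 + 0.5·1)/22 = 100·6.5/22 = 29.55.

29.5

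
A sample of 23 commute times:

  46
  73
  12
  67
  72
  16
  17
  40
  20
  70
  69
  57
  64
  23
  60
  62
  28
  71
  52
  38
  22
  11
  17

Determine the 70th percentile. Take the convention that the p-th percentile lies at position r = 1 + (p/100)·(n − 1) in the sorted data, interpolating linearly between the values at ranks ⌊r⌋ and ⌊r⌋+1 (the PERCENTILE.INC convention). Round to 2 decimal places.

Sorted: 11, 12, 16, 17, 17, 20, 22, 23, 28, 38, 40, 46, 52, 57, 60, 62, 64, 67, 69, 70, 71, 72, 73.
n = 23.
r = 1 + (70/100)·(23 − 1) = 1 + 15.4 = 16.4.
Rank 16 is 62 and rank 17 is 64.
Interpolate: 62 + 0.4·(64 − 62) = 62 + 0.4·2 = 62.8.

62.80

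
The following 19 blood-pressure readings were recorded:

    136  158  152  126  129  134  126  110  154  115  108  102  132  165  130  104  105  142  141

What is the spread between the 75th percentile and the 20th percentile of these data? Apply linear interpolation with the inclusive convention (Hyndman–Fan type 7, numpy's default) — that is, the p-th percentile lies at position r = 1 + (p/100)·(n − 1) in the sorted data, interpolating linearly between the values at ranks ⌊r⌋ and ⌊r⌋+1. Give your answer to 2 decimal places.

32.30

Sorted: 102, 104, 105, 108, 110, 115, 126, 126, 129, 130, 132, 134, 136, 141, 142, 152, 154, 158, 165.
n = 19.
P20: r = 4.6; ranks 4–5 are 108, 110; interpolating gives 109.2.
P75: r = 14.5; ranks 14–15 are 141, 142; interpolating gives 141.5.
Difference: 141.5 − 109.2 = 32.3.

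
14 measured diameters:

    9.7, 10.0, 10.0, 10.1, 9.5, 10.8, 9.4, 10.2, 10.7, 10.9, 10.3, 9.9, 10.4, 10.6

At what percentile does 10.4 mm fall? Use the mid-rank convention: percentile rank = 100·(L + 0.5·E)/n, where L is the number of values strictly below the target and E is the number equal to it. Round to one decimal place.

Sorted: 9.4, 9.5, 9.7, 9.9, 10.0, 10.0, 10.1, 10.2, 10.3, 10.4, 10.6, 10.7, 10.8, 10.9.
Count below 10.4: L = 9; count equal: E = 1; n = 14.
Percentile rank = 100·(9 + 0.5·1)/14 = 100·9.5/14 = 67.86.

67.9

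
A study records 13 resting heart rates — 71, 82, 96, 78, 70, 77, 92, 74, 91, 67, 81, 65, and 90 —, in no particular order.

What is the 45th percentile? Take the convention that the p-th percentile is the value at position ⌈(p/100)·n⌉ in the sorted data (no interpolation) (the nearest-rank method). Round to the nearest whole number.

Sorted: 65, 67, 70, 71, 74, 77, 78, 81, 82, 90, 91, 92, 96.
n = 13.
Position = ⌈45/100 · 13⌉ = ⌈5.85⌉ = 6.
The value at rank 6 is 77.

77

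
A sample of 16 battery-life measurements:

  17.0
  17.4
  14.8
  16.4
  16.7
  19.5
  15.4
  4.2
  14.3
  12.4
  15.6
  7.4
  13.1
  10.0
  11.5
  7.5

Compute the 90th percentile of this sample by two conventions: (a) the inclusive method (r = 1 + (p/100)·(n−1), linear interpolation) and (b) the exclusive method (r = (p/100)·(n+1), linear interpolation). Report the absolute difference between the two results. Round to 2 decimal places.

Sorted: 4.2, 7.4, 7.5, 10.0, 11.5, 12.4, 13.1, 14.3, 14.8, 15.4, 15.6, 16.4, 16.7, 17.0, 17.4, 19.5.
n = 16.
(a) r = 14.5; between ranks 14 (17.0) and 15 (17.4): 17.2.
(b) r = 15.3; between ranks 15 (17.4) and 16 (19.5): 18.03.
|17.2 − 18.03| = 0.83.

0.83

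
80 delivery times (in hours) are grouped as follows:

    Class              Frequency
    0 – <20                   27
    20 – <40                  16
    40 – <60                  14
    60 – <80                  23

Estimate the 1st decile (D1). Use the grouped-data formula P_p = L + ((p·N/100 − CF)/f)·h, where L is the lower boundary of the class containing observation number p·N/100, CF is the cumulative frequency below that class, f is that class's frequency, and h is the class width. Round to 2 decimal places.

N = 80; target position k = 10/100 · 80 = 8.
Cumulative frequencies: 27, 43, 57, 80.
Observation 8 falls in the class 0 – <20.
L = 0, CF = 0, f = 27, h = 20.
P10 = 0 + ((8 − 0)/27)·20 = 0 + 5.92593 = 5.92593.

5.93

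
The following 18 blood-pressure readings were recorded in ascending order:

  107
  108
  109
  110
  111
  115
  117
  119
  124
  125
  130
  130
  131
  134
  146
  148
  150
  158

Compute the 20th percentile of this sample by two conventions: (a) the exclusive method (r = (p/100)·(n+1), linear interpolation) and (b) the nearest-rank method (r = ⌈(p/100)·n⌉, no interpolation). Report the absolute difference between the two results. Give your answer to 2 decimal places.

n = 18.
(a) r = 3.8; between ranks 3 (109) and 4 (110): 109.8.
(b) the nearest-rank method: rank 4 → 110.
|109.8 − 110| = 0.2.

0.20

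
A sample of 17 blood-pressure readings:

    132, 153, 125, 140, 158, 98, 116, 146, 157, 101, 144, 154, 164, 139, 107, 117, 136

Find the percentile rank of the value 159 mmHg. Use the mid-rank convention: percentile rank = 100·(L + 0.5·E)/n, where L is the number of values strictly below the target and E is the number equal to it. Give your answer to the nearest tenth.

94.1

Sorted: 98, 101, 107, 116, 117, 125, 132, 136, 139, 140, 144, 146, 153, 154, 157, 158, 164.
Count below 159: L = 16; count equal: E = 0; n = 17.
Percentile rank = 100·(16 + 0.5·0)/17 = 100·16/17 = 94.12.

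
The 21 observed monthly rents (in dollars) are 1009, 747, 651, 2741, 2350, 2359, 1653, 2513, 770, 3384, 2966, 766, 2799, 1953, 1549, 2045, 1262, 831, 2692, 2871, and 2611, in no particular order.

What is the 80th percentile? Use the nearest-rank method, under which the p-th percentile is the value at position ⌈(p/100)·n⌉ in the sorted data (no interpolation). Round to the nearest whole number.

Sorted: 651, 747, 766, 770, 831, 1009, 1262, 1549, 1653, 1953, 2045, 2350, 2359, 2513, 2611, 2692, 2741, 2799, 2871, 2966, 3384.
n = 21.
Position = ⌈80/100 · 21⌉ = ⌈16.8⌉ = 17.
The value at rank 17 is 2741.

2741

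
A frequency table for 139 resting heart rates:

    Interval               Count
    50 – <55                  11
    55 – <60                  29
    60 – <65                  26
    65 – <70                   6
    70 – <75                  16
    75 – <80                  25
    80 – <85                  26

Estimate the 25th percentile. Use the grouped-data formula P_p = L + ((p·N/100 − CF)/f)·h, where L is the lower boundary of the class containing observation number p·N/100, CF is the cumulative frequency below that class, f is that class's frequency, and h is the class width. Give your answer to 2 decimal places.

N = 139; target position k = 25/100 · 139 = 34.75.
Cumulative frequencies: 11, 40, 66, 72, 88, 113, 139.
Observation 34.75 falls in the class 55 – <60.
L = 55, CF = 11, f = 29, h = 5.
P25 = 55 + ((34.75 − 11)/29)·5 = 55 + 4.09483 = 59.0948.

59.09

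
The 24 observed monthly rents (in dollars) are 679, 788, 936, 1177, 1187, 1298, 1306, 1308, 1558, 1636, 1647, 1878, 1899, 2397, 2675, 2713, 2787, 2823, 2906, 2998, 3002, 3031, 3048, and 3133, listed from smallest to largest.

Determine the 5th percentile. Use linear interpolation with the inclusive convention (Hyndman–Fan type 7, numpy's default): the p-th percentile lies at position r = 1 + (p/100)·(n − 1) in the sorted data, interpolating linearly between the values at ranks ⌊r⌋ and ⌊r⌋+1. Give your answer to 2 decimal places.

n = 24.
r = 1 + (5/100)·(24 − 1) = 1 + 1.15 = 2.15.
Rank 2 is 788 and rank 3 is 936.
Interpolate: 788 + 0.15·(936 − 788) = 788 + 0.15·148 = 810.2.

810.20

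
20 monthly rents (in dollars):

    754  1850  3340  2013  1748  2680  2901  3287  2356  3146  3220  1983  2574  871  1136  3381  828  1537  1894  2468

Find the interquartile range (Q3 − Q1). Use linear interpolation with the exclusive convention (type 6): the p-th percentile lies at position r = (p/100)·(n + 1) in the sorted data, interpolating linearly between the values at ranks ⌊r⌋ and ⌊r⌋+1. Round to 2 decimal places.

1495.00

Sorted: 754, 828, 871, 1136, 1537, 1748, 1850, 1894, 1983, 2013, 2356, 2468, 2574, 2680, 2901, 3146, 3220, 3287, 3340, 3381.
n = 20.
P25: r = 5.25; ranks 5–6 are 1537, 1748; interpolating gives 1589.75.
P75: r = 15.75; ranks 15–16 are 2901, 3146; interpolating gives 3084.75.
Difference: 3084.75 − 1589.75 = 1495.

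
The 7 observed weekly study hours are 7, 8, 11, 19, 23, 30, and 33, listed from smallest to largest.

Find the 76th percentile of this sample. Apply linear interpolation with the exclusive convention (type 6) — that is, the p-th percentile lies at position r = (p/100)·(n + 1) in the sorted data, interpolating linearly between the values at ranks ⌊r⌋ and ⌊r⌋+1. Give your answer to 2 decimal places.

n = 7.
r = (76/100)·(7 + 1) = 6.08.
Rank 6 is 30 and rank 7 is 33.
Interpolate: 30 + 0.08·(33 − 30) = 30 + 0.08·3 = 30.24.

30.24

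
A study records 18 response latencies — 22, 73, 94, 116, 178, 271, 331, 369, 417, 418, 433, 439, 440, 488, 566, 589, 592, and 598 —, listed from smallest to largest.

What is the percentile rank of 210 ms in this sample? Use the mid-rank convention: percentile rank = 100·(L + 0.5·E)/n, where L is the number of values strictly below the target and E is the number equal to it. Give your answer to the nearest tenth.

Count below 210: L = 5; count equal: E = 0; n = 18.
Percentile rank = 100·(5 + 0.5·0)/18 = 100·5/18 = 27.78.

27.8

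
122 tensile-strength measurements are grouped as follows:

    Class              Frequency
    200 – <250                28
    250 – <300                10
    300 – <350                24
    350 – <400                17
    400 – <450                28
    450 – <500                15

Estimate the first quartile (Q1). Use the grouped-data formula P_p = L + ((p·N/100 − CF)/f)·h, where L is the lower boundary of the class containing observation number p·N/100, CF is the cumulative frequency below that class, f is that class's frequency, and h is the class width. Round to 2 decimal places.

N = 122; target position k = 25/100 · 122 = 30.5.
Cumulative frequencies: 28, 38, 62, 79, 107, 122.
Observation 30.5 falls in the class 250 – <300.
L = 250, CF = 28, f = 10, h = 50.
P25 = 250 + ((30.5 − 28)/10)·50 = 250 + 12.5 = 262.5.

262.50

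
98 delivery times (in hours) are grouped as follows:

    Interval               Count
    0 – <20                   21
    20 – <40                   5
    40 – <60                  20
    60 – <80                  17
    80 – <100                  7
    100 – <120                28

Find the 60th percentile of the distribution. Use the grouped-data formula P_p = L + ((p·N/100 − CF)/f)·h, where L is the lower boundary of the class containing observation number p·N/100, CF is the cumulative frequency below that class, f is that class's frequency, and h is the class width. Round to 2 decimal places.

N = 98; target position k = 60/100 · 98 = 58.8.
Cumulative frequencies: 21, 26, 46, 63, 70, 98.
Observation 58.8 falls in the class 60 – <80.
L = 60, CF = 46, f = 17, h = 20.
P60 = 60 + ((58.8 − 46)/17)·20 = 60 + 15.0588 = 75.0588.

75.06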